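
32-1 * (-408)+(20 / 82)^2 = 739740 / 1681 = 440.06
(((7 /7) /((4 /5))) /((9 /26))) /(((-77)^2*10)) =13 /213444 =0.00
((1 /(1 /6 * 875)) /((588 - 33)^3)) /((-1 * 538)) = -1 /13412756109375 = -0.00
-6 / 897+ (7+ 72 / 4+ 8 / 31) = 234055 / 9269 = 25.25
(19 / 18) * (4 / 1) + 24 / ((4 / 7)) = 416 / 9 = 46.22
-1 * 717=-717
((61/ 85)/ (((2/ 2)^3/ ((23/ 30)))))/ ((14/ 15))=1403/ 2380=0.59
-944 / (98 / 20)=-9440 / 49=-192.65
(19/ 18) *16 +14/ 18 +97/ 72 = 1369/ 72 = 19.01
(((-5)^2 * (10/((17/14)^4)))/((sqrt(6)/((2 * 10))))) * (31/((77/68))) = 1701280000 * sqrt(6)/162129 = 25703.41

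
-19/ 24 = -0.79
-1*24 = -24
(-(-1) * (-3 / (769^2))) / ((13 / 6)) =-18 / 7687693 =-0.00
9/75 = 3/25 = 0.12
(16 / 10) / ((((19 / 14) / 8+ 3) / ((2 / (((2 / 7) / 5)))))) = 6272 / 355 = 17.67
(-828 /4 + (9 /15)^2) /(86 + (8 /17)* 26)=-43911 /20875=-2.10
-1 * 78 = -78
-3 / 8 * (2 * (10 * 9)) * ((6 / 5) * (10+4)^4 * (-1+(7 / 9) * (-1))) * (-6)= -33191424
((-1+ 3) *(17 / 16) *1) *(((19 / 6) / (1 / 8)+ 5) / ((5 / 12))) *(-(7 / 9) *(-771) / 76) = 2783053 / 2280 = 1220.64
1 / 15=0.07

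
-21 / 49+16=109 / 7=15.57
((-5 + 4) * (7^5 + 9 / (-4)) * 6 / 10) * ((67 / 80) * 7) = -94577133 / 1600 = -59110.71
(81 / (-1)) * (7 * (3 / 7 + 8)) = -4779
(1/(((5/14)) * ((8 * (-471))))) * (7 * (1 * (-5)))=49/1884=0.03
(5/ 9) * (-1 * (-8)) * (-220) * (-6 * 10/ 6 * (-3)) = -88000/ 3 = -29333.33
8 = 8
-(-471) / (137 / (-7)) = -3297 / 137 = -24.07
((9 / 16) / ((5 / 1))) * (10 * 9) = 81 / 8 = 10.12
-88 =-88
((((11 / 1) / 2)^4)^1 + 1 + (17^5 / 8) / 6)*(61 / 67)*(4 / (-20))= -22323377 / 4020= -5553.08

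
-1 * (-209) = 209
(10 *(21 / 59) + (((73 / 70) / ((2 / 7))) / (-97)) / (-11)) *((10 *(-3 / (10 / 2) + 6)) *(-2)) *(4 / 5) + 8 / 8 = -482882531 / 1573825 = -306.82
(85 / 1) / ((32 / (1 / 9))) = 85 / 288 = 0.30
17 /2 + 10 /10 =19 /2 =9.50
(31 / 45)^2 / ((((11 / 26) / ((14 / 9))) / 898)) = 314123992 / 200475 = 1566.90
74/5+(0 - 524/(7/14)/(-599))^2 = 32042794/1794005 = 17.86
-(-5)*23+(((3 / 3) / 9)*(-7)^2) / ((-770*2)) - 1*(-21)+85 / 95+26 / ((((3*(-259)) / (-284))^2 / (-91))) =-179.20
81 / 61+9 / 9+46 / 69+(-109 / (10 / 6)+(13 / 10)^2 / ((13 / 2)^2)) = -285322 / 4575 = -62.37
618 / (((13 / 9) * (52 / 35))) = 97335 / 338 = 287.97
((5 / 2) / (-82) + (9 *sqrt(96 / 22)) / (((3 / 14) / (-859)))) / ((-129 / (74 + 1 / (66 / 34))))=12295 / 698148 + 118287736 *sqrt(33) / 15609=43533.32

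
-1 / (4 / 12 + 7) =-3 / 22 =-0.14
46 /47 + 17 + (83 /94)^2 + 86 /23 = 4572123 /203228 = 22.50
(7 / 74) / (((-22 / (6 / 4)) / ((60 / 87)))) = -105 / 23606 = -0.00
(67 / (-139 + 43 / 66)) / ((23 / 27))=-119394 / 210013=-0.57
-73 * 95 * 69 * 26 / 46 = -270465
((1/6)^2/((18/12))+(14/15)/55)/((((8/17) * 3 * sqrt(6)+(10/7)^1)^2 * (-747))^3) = -454430888496957316911423508247/742211067486772344682027758278601080611200+46370236770383830371927083 * sqrt(6)/187427037244134430475259534918838656720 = -0.00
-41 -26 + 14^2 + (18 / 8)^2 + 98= 3713 / 16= 232.06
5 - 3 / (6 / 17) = -7 / 2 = -3.50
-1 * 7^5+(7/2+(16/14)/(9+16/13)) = -31287909/1862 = -16803.39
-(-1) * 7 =7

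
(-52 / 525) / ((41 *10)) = -26 / 107625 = -0.00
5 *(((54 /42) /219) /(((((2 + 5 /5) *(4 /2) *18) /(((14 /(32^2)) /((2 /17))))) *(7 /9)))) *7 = 85 /299008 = 0.00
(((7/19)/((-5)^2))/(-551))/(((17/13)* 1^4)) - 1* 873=-3884260816/4449325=-873.00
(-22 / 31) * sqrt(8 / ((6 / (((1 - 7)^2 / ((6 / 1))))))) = -44 * sqrt(2) / 31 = -2.01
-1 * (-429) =429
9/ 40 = 0.22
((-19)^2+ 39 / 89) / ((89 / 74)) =2380432 / 7921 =300.52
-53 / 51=-1.04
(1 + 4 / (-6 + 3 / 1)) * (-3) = 1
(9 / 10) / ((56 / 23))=207 / 560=0.37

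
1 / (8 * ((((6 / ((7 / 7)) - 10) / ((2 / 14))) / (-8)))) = 0.04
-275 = -275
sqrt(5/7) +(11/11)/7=1/7 +sqrt(35)/7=0.99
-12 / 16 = -3 / 4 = -0.75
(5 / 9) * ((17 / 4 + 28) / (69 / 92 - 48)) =-215 / 567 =-0.38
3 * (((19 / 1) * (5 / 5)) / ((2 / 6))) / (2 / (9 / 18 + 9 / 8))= 2223 / 16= 138.94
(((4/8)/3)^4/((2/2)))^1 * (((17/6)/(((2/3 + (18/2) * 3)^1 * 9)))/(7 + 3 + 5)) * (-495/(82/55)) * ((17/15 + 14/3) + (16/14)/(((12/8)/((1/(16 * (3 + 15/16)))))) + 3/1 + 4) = -10895929/4376108268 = -0.00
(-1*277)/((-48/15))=1385/16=86.56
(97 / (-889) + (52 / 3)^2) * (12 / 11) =873812 / 2667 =327.64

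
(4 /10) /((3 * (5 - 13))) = -1 /60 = -0.02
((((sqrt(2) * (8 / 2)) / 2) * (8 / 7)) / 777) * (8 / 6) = 64 * sqrt(2) / 16317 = 0.01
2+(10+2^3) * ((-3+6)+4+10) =308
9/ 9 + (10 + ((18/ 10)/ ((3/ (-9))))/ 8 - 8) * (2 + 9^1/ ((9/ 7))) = 517/ 40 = 12.92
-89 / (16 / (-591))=3287.44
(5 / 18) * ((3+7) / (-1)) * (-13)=325 / 9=36.11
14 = 14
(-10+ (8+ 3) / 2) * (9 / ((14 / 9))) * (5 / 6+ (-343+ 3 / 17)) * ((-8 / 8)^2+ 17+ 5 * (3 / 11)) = 1805509197 / 10472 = 172413.02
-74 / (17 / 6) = -444 / 17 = -26.12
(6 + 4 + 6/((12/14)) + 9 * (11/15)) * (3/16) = 177/40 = 4.42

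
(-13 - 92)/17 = -105/17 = -6.18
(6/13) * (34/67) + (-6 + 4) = -1538/871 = -1.77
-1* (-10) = 10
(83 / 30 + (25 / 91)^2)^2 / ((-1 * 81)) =-498539081329 / 4999114656900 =-0.10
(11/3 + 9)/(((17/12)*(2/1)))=76/17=4.47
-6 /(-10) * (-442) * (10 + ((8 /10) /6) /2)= -66742 /25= -2669.68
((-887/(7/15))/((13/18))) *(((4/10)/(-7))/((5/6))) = 574776/3185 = 180.46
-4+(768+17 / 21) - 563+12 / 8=8539 / 42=203.31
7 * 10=70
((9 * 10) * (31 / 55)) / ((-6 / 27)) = -2511 / 11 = -228.27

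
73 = 73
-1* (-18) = 18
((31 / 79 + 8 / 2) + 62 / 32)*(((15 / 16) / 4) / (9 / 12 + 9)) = 40005 / 262912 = 0.15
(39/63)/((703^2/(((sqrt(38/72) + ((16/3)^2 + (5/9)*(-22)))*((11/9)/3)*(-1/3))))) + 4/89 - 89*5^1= -299615052711323/673360256709 - 143*sqrt(19)/5043897054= -444.96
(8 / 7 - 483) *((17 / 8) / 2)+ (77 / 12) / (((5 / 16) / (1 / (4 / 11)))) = -765251 / 1680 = -455.51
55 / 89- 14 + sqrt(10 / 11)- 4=-1547 / 89 + sqrt(110) / 11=-16.43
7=7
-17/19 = -0.89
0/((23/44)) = 0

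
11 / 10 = 1.10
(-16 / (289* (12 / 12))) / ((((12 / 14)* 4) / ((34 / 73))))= -28 / 3723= -0.01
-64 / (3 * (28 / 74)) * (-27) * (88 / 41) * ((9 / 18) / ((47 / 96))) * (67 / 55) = 274157568 / 67445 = 4064.91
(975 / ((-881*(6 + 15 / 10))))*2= -260 / 881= -0.30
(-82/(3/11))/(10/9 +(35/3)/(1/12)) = -1353/635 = -2.13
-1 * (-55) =55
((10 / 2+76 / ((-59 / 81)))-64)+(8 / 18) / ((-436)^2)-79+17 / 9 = -2022605579 / 8411748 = -240.45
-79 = -79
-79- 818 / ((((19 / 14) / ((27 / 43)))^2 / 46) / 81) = -652511.58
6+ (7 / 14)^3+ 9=121 / 8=15.12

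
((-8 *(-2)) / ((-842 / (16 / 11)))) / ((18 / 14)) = -896 / 41679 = -0.02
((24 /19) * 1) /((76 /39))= 0.65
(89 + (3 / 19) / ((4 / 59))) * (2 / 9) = 6941 / 342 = 20.30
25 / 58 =0.43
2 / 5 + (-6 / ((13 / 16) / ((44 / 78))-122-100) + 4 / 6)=424624 / 388185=1.09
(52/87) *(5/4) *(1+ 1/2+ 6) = 325/58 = 5.60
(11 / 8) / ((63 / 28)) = 11 / 18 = 0.61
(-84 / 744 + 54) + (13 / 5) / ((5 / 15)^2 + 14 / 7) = 324649 / 5890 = 55.12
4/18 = 2/9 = 0.22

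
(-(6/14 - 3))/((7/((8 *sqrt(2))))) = 144 *sqrt(2)/49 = 4.16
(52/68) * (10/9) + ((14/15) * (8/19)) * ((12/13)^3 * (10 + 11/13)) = 1744445726/415134135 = 4.20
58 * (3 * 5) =870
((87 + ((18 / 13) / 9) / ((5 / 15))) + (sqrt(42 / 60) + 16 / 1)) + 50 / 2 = sqrt(70) / 10 + 1670 / 13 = 129.30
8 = 8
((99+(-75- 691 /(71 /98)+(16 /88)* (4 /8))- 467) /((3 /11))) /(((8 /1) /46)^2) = -288519245 /1704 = -169318.81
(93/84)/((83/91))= 403/332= 1.21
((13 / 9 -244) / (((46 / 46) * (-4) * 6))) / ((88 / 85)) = 185555 / 19008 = 9.76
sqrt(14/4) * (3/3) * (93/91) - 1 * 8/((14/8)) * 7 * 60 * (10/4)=-4800 +93 * sqrt(14)/182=-4798.09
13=13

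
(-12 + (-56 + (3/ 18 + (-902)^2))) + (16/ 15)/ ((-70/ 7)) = 40676803/ 50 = 813536.06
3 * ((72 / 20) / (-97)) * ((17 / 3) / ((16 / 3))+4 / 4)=-0.23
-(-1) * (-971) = -971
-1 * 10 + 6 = -4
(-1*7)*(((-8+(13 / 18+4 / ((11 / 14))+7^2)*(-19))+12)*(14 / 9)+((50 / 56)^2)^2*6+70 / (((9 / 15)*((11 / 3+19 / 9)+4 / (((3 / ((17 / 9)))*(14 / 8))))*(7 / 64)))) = 12412158316465 / 1212672384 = 10235.38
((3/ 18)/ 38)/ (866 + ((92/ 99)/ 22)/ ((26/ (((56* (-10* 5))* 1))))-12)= 4719/ 913951528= 0.00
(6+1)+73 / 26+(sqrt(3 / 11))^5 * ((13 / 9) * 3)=39 * sqrt(33) / 1331+255 / 26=9.98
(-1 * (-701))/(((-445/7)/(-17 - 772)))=3871623/445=8700.28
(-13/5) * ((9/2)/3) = -39/10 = -3.90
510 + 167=677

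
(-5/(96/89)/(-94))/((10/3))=89/6016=0.01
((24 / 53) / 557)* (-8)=-192 / 29521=-0.01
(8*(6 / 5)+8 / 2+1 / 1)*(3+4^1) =511 / 5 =102.20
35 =35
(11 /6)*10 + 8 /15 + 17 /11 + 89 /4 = 28157 /660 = 42.66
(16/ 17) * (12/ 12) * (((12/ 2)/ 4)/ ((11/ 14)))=336/ 187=1.80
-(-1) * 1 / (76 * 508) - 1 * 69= -2663951 / 38608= -69.00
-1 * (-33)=33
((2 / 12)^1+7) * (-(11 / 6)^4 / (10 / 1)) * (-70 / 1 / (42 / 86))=27071209 / 23328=1160.46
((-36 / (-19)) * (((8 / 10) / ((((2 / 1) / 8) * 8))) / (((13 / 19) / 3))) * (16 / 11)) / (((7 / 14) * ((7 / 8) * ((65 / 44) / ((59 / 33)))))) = 4349952 / 325325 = 13.37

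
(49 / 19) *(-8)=-392 / 19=-20.63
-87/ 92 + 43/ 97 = -4483/ 8924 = -0.50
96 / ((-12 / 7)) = -56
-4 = -4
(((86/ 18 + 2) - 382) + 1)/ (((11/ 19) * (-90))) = 31996/ 4455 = 7.18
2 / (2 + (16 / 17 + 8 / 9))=153 / 293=0.52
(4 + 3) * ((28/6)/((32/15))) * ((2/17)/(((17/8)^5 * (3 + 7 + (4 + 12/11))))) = 5519360/2003418227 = 0.00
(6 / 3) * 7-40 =-26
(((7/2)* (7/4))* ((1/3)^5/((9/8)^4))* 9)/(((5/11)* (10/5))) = 137984/885735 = 0.16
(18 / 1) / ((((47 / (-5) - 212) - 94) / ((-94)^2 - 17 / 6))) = -504.11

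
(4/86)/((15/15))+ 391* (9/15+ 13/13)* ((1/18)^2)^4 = 13774967533/296161440480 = 0.05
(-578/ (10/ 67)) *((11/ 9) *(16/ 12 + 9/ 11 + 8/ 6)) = -445349/ 27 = -16494.41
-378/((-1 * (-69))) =-126/23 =-5.48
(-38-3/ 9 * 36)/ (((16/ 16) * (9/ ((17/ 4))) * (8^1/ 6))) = -425/ 24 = -17.71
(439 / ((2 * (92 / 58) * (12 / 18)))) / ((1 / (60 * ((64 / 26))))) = 9166320 / 299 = 30656.59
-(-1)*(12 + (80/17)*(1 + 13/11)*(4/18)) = 8012/561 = 14.28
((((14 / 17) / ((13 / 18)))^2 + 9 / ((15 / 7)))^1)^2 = 1804135198761 / 59636082025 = 30.25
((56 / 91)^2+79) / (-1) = -13415 / 169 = -79.38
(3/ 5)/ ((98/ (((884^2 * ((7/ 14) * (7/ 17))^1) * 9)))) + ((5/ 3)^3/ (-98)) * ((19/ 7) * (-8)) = 410553232/ 46305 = 8866.28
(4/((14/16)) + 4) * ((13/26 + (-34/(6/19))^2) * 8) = 16693360/21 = 794921.90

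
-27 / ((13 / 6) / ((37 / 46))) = -2997 / 299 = -10.02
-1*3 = -3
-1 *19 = -19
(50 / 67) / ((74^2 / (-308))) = -3850 / 91723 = -0.04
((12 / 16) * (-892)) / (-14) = 669 / 14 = 47.79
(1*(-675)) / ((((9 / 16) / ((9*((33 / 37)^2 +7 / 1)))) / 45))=-5186592000 / 1369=-3788598.98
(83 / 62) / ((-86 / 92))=-1909 / 1333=-1.43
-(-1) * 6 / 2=3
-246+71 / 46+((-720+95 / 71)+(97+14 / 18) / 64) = -56529995 / 58788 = -961.59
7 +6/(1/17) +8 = 117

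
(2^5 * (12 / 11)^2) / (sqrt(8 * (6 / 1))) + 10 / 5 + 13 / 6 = 25 / 6 + 384 * sqrt(3) / 121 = 9.66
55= 55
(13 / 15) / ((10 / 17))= 221 / 150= 1.47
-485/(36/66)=-5335/6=-889.17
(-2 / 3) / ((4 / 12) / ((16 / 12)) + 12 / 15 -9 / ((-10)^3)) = -2000 / 3177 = -0.63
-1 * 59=-59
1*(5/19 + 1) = 24/19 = 1.26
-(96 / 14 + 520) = -3688 / 7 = -526.86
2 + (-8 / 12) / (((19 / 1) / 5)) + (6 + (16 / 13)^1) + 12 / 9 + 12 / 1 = 5530 / 247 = 22.39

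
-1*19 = -19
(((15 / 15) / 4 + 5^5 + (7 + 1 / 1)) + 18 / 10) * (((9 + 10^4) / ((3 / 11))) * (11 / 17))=75936491389 / 1020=74447540.58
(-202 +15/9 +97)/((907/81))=-8370/907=-9.23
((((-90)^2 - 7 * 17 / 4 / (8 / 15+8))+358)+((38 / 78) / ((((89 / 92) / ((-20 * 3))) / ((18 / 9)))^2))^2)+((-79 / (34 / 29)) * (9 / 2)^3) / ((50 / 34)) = 7627531775981499981383 / 135724015731200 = 56198836.55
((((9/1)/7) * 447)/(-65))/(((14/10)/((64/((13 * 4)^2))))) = -16092/107653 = -0.15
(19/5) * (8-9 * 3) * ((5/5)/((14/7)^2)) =-361/20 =-18.05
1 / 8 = 0.12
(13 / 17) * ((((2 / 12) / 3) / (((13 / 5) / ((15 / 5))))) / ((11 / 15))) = 25 / 374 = 0.07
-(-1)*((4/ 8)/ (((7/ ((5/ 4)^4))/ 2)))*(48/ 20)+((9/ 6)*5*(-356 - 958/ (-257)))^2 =206549434699575/ 29589952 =6980391.00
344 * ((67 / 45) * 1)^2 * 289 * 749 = 334262539576 / 2025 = 165067920.78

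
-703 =-703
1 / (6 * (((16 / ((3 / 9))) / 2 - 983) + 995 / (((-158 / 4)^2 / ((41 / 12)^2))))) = -37446 / 213791689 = -0.00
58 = 58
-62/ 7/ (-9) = 62/ 63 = 0.98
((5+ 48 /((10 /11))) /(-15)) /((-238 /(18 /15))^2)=-3 /30625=-0.00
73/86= 0.85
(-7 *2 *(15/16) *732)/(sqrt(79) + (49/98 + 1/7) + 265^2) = -44079933765/322200534599 + 627690 *sqrt(79)/322200534599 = -0.14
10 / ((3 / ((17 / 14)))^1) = 85 / 21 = 4.05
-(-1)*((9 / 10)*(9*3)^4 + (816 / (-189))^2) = 478315.54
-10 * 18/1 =-180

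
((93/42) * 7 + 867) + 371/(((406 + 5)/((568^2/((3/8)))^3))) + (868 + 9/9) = 12757450165511450076887/22194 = 574815272844527803.77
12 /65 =0.18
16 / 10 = 8 / 5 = 1.60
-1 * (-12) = 12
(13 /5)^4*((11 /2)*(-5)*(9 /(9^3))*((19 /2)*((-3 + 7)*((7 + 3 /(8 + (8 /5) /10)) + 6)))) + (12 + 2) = -601823149 /76500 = -7866.97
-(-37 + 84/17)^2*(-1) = 1027.77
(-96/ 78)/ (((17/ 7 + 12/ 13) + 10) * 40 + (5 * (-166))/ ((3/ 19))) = 168/ 644635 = 0.00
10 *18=180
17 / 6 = 2.83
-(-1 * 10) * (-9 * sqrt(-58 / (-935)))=-18 * sqrt(54230) / 187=-22.42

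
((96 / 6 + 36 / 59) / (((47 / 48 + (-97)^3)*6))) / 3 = -7840 / 7754061489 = -0.00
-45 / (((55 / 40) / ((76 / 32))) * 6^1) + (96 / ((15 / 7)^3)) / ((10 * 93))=-148969889 / 11508750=-12.94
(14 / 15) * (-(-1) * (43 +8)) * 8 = 1904 / 5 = 380.80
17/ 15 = 1.13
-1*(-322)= 322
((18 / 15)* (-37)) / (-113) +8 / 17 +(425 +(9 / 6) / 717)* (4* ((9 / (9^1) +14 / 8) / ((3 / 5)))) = 35777162707 / 4591190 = 7792.57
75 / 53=1.42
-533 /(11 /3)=-1599 /11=-145.36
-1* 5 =-5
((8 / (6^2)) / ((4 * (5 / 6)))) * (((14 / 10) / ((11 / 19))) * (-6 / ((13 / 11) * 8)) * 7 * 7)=-6517 / 1300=-5.01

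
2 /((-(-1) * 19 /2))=4 /19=0.21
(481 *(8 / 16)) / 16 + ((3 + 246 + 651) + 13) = 928.03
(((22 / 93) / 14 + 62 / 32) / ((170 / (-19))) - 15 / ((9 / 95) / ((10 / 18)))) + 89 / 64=-2766278759 / 31872960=-86.79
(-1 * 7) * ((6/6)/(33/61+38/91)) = -7.30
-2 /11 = -0.18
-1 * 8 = -8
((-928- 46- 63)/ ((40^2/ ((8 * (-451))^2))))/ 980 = -210926837/ 24500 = -8609.26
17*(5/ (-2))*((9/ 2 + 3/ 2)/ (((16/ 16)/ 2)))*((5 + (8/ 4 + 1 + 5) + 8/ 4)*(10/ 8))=-19125/ 2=-9562.50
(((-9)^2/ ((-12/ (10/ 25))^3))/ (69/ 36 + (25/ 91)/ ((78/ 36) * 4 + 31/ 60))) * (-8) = 1805076/ 146405375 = 0.01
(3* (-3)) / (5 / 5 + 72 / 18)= -9 / 5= -1.80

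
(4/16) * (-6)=-3/2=-1.50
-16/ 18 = -8/ 9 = -0.89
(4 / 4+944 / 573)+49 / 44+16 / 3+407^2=4176571877 / 25212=165658.09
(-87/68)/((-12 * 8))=29/2176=0.01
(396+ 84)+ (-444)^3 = -87527904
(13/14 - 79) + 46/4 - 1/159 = -66.58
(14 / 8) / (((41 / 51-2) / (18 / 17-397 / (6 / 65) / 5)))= 613403 / 488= 1256.97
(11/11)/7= 1/7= 0.14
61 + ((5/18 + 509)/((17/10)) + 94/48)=443741/1224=362.53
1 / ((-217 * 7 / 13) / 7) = -13 / 217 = -0.06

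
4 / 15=0.27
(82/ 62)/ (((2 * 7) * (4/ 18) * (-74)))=-369/ 64232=-0.01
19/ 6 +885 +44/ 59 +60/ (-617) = 194133235/ 218418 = 888.82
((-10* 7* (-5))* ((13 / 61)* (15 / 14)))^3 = 115857421875 / 226981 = 510427.84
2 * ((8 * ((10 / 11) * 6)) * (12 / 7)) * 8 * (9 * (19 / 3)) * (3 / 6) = 2626560 / 77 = 34111.17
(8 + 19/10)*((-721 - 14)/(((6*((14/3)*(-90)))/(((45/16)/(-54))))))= -77/512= -0.15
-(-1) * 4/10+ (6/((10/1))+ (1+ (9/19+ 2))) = 85/19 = 4.47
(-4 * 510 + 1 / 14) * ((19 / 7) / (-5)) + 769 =919431 / 490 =1876.39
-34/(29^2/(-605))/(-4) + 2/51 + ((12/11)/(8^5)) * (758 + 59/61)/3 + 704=164547884413139/235764621312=697.93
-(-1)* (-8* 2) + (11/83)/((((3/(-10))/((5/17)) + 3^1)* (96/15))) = -191107/11952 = -15.99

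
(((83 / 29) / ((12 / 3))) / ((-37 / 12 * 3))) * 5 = -415 / 1073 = -0.39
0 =0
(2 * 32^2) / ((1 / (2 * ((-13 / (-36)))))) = 13312 / 9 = 1479.11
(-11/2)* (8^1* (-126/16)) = 693/2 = 346.50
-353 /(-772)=353 /772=0.46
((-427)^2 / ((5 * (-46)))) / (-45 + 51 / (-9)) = 546987 / 34960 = 15.65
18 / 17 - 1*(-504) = 8586 / 17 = 505.06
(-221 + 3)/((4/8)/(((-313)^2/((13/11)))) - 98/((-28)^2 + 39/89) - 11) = 32803228705060/1674006563871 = 19.60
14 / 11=1.27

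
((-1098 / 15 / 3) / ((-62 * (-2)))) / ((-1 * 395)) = 61 / 122450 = 0.00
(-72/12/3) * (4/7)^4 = -512/2401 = -0.21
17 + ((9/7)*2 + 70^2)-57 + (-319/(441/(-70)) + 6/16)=2476445/504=4913.58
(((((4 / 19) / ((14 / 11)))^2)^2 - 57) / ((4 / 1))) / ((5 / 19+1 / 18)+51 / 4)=-160515961569 / 147211555001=-1.09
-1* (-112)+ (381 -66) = 427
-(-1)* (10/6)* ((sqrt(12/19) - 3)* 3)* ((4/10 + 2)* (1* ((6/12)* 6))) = -108 + 72* sqrt(57)/19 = -79.39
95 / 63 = 1.51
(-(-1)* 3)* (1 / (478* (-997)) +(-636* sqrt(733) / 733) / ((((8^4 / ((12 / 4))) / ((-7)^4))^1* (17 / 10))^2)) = -618707267325* sqrt(733) / 222127194112 - 3 / 476566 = -75.41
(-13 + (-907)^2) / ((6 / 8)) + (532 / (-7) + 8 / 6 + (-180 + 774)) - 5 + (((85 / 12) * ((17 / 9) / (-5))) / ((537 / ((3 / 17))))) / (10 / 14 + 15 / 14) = 265177607731 / 241650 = 1097362.33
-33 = -33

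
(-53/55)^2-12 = -11.07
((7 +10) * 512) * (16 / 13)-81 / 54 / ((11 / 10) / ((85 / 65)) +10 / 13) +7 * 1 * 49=511467062 / 46267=11054.68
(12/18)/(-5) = -2/15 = -0.13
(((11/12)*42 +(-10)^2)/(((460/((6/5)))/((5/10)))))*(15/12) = 831/3680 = 0.23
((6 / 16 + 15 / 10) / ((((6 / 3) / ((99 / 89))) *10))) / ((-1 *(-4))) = 297 / 11392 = 0.03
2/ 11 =0.18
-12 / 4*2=-6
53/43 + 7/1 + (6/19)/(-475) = 3194592/388075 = 8.23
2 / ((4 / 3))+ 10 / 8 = 11 / 4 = 2.75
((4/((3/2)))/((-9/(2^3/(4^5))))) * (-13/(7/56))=13/54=0.24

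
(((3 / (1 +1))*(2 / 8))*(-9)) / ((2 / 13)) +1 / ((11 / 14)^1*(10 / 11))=-1643 / 80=-20.54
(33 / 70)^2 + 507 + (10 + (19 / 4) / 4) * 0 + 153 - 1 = 3230189 / 4900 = 659.22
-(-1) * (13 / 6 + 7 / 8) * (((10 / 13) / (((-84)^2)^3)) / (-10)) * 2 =-73 / 54802492932096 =-0.00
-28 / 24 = -7 / 6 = -1.17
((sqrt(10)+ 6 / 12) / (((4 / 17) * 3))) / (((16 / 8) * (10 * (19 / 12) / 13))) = 221 / 760+ 221 * sqrt(10) / 380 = 2.13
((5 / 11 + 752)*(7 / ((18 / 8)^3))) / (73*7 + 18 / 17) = 21012544 / 23268465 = 0.90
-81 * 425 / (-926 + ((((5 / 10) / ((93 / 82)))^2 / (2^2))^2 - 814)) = 19.78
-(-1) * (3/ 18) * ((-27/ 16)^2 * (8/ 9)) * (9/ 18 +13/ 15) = 369/ 640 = 0.58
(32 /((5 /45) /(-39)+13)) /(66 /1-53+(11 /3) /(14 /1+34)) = 808704 /4295123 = 0.19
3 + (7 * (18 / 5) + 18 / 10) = 30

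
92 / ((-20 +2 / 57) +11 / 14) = -73416 / 15305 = -4.80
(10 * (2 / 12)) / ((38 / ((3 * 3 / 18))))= 5 / 228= 0.02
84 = 84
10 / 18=5 / 9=0.56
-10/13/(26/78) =-30/13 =-2.31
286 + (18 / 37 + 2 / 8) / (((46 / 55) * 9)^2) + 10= 7508845693 / 25366608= 296.01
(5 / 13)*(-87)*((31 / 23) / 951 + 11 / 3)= -11633640 / 94783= -122.74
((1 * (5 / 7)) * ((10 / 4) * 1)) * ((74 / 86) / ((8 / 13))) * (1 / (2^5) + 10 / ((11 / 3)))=11676275 / 1695232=6.89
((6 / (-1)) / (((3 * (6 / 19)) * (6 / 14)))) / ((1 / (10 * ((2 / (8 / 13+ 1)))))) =-4940 / 27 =-182.96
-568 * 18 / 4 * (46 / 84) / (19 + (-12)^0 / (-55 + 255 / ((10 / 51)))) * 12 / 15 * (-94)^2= -287544858464 / 552195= -520730.64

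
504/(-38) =-252/19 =-13.26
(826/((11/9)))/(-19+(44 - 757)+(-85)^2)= 7434/71423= 0.10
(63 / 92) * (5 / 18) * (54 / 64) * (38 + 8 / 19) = 344925 / 55936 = 6.17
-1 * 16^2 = -256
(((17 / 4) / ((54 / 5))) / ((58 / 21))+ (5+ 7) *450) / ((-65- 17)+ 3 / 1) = -22550995 / 329904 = -68.36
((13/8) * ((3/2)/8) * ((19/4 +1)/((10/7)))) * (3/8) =18837/40960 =0.46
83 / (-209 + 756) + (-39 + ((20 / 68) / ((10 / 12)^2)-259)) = -13828763 / 46495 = -297.42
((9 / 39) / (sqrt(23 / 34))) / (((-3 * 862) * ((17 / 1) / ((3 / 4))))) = -0.00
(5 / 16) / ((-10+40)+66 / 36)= 15 / 1528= 0.01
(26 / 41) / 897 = 2 / 2829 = 0.00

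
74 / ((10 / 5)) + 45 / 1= 82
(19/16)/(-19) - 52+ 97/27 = -20939/432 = -48.47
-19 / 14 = -1.36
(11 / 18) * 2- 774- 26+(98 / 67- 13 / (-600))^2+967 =91804822747 / 538680000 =170.43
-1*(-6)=6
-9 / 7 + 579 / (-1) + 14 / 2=-4013 / 7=-573.29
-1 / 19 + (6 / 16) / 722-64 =-369965 / 5776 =-64.05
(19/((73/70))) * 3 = 3990/73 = 54.66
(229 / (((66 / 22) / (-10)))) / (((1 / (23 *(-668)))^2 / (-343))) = 185412154033120 / 3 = 61804051344373.33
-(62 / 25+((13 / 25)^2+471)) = -296094 / 625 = -473.75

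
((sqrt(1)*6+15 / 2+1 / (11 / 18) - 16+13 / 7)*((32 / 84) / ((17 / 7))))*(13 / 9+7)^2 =23104 / 2079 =11.11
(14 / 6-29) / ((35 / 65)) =-49.52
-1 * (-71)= 71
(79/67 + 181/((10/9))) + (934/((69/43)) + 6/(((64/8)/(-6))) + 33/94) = 1612199249/2172810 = 741.99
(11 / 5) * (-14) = -154 / 5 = -30.80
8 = 8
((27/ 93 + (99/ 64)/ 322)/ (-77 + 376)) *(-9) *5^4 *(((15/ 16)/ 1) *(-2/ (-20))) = -0.52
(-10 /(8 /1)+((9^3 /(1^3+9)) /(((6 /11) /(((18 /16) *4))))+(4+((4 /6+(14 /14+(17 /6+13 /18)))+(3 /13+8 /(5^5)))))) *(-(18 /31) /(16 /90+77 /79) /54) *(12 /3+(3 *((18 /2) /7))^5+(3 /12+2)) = -33794747385645791 /6908685420000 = -4891.63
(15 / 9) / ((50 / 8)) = 4 / 15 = 0.27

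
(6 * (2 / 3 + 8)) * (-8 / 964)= -104 / 241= -0.43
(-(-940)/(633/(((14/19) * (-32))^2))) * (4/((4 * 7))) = 26951680/228513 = 117.94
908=908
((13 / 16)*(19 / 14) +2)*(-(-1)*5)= 3475 / 224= 15.51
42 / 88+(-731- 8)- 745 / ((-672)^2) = -3668563715 / 4967424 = -738.52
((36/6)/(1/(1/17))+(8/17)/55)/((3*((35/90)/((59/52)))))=0.35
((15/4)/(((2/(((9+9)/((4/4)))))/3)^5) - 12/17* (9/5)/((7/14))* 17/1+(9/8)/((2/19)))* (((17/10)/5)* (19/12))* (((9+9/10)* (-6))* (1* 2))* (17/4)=-2340057081681891/160000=-14625356760.51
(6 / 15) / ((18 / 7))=7 / 45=0.16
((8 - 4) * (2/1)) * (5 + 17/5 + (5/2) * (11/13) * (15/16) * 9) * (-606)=-16542891/130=-127253.01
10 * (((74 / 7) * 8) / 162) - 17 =-6679 / 567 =-11.78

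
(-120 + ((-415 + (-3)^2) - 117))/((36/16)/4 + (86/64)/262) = -5390912/4759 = -1132.78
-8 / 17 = -0.47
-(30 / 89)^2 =-900 / 7921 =-0.11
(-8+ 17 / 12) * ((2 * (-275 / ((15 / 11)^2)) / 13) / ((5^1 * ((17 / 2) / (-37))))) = -3890513 / 29835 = -130.40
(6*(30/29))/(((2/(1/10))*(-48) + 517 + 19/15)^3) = -151875/2109076347226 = -0.00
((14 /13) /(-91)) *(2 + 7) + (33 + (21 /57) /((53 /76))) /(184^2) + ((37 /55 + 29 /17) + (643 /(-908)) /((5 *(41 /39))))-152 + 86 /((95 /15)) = -6833037750587699329 /50138708846100160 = -136.28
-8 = -8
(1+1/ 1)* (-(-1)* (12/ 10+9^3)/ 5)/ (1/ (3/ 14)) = 10953/ 175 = 62.59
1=1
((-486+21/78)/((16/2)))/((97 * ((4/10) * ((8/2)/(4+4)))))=-63145/20176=-3.13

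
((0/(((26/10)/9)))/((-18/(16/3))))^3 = 0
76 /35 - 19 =-589 /35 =-16.83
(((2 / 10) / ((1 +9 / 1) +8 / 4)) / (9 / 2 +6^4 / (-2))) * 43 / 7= -43 / 270270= -0.00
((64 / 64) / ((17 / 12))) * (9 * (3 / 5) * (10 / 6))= 6.35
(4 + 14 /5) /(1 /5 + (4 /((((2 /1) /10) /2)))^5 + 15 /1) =17 /256000038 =0.00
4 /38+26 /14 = 261 /133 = 1.96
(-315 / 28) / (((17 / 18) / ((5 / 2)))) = -2025 / 68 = -29.78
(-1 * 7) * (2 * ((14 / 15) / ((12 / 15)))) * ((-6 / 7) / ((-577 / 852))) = -20.67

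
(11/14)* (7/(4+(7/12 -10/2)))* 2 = -132/5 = -26.40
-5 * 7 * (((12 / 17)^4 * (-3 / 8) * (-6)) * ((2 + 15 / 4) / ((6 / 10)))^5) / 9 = -703975015625 / 4009008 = -175598.31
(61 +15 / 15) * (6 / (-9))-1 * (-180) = 416 / 3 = 138.67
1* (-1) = -1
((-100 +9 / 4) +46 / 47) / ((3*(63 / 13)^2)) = -439231 / 319788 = -1.37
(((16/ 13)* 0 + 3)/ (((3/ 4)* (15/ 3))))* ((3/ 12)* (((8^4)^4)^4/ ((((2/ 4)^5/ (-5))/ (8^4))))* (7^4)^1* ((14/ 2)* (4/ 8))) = -6913998773724377487624641762810347484311210423425894190825017966592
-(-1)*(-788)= -788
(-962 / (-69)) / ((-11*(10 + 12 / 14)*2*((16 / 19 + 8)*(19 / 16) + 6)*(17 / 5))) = -16835 / 16180362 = -0.00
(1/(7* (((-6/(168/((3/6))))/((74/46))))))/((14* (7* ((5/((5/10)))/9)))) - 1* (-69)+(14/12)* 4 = 1243337/16905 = 73.55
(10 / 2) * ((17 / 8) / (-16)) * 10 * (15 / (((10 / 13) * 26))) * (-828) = 263925 / 64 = 4123.83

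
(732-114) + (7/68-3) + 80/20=42099/68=619.10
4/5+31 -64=-161/5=-32.20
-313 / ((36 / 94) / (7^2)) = -720839 / 18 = -40046.61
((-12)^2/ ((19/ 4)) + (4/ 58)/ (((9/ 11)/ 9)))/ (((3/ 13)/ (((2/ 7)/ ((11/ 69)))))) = 1462708/ 6061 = 241.33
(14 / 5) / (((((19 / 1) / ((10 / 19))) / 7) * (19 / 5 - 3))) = 245 / 361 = 0.68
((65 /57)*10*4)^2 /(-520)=-13000 /3249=-4.00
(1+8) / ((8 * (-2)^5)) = -9 / 256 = -0.04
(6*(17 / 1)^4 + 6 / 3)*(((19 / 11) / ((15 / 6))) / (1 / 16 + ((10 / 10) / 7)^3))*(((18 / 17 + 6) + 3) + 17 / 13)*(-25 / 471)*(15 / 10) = -4180289505280 / 872729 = -4789905.58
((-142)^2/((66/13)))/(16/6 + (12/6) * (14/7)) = 65533/110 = 595.75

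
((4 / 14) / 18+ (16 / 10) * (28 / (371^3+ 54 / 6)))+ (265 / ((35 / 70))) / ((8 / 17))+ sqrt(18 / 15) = sqrt(30) / 5+ 18116457698587 / 16085418300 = 1127.36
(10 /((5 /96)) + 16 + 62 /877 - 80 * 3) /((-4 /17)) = 238017 /1754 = 135.70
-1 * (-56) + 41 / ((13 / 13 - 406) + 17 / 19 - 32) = 463237 / 8286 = 55.91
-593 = -593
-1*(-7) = 7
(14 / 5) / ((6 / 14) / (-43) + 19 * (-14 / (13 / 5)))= -54782 / 2001845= -0.03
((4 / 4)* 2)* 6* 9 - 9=99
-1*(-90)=90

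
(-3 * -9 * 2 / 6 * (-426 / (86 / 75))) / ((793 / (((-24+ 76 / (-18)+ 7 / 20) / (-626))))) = -16029315 / 85383896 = -0.19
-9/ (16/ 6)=-27/ 8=-3.38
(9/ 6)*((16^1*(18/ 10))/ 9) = 24/ 5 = 4.80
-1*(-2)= 2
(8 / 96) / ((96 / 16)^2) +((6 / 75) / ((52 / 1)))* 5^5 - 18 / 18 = 21397 / 5616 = 3.81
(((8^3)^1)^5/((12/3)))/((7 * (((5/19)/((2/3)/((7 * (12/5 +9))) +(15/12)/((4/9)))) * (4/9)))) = 30306691678876.73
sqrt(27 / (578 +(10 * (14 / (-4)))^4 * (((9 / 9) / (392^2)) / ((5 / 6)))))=12 * sqrt(113226) / 18871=0.21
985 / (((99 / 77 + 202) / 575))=3964625 / 1423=2786.10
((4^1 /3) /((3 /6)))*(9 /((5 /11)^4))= 351384 /625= 562.21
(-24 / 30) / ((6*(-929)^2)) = -2 / 12945615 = -0.00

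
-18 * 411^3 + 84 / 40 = -12496775559 / 10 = -1249677555.90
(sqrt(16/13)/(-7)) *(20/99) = -80 *sqrt(13)/9009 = -0.03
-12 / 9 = -4 / 3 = -1.33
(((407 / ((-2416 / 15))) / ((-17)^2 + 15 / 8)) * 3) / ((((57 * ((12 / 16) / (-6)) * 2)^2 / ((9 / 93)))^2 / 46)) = -11982080 / 44005921738337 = -0.00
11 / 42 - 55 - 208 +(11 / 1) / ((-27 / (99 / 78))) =-215606 / 819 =-263.26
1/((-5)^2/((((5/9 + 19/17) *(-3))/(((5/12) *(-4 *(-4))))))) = -0.03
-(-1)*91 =91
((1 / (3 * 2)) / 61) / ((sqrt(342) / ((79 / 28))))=0.00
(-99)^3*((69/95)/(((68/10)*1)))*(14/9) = -52072713/323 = -161215.83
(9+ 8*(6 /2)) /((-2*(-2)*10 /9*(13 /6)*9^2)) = 0.04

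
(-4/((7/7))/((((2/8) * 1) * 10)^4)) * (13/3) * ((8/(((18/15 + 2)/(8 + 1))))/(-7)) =1248/875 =1.43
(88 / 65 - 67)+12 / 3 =-4007 / 65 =-61.65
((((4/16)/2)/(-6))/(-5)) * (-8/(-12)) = 0.00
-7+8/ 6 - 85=-90.67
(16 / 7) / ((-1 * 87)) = -16 / 609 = -0.03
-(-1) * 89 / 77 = 1.16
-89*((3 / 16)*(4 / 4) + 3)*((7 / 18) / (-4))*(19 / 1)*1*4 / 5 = 201229 / 480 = 419.23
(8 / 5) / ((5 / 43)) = 344 / 25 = 13.76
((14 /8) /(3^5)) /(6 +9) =0.00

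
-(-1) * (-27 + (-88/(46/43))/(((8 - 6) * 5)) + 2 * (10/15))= -11693/345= -33.89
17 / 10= 1.70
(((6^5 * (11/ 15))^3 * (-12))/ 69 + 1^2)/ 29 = -92713513252037/ 83375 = -1112006155.95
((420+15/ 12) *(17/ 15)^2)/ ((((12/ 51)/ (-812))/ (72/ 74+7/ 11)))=-44029524833/ 14652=-3005018.07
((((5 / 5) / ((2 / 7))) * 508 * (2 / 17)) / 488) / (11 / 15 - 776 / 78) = -57785 / 1242326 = -0.05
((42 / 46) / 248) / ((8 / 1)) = 21 / 45632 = 0.00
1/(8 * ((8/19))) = 19/64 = 0.30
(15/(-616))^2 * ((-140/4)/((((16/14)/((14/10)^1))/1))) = -1575/61952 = -0.03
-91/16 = -5.69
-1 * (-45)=45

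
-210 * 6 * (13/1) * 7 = -114660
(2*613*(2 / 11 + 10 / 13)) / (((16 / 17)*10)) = 177157 / 1430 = 123.89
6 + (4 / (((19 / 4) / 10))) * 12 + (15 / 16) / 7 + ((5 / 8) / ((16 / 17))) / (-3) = 5462927 / 51072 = 106.97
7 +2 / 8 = 29 / 4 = 7.25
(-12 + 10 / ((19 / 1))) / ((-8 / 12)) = 327 / 19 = 17.21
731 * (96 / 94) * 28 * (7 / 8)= 859656 / 47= 18290.55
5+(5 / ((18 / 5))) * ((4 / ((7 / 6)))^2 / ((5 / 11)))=2005 / 49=40.92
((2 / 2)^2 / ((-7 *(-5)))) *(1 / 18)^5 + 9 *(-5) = -2976069599 / 66134880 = -45.00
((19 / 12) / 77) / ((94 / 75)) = 475 / 28952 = 0.02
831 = 831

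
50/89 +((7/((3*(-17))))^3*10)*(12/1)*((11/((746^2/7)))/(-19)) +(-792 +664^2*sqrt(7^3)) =-8233178914299956/10402807085163 +3086272*sqrt(7) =8164716.75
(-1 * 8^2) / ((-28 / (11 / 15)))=176 / 105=1.68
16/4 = 4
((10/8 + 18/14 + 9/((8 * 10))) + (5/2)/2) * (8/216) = 2183/15120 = 0.14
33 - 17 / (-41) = 1370 / 41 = 33.41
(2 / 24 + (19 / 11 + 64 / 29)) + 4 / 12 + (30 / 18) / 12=12890 / 2871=4.49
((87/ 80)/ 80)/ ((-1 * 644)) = -87/ 4121600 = -0.00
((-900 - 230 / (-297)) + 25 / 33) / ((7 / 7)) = -266845 / 297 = -898.47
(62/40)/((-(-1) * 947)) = 31/18940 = 0.00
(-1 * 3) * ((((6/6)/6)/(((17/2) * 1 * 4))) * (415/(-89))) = 0.07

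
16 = 16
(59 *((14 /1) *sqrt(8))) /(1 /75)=123900 *sqrt(2)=175221.06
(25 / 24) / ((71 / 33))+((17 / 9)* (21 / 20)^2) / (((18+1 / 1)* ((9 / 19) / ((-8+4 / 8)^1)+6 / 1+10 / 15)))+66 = 710877089 / 10689760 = 66.50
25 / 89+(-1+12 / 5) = 748 / 445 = 1.68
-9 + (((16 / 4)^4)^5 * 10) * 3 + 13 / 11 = 362838837165994 / 11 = 32985348833272.18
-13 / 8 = -1.62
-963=-963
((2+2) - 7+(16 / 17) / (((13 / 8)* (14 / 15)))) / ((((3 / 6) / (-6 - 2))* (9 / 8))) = 52352 / 1547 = 33.84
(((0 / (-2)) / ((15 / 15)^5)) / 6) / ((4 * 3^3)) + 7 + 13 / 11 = 8.18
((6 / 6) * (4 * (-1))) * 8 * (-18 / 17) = 576 / 17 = 33.88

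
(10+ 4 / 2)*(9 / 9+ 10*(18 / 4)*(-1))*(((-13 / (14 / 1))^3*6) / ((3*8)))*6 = 217503 / 343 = 634.12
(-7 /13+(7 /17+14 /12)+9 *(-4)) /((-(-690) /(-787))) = 36482959 /914940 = 39.87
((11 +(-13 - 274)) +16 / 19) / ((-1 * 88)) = 3.13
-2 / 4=-1 / 2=-0.50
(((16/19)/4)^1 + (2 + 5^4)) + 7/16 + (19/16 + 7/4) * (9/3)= 636.46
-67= -67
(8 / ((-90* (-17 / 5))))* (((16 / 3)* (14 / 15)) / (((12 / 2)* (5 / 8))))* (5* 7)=1.21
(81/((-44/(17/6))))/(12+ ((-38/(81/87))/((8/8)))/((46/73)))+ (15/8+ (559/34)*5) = 84.18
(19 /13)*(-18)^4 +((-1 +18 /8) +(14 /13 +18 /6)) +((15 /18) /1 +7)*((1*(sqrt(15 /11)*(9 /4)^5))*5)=4625505*sqrt(165) /22528 +7978453 /52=156069.20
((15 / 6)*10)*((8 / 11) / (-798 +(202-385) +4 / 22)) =-200 / 10789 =-0.02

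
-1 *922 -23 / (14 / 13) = -13207 / 14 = -943.36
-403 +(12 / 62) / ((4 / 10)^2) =-24911 / 62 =-401.79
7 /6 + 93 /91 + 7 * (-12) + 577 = 270373 /546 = 495.19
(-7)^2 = 49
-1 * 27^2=-729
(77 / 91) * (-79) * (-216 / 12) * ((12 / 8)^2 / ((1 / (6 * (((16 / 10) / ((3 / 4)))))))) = 2252448 / 65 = 34653.05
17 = 17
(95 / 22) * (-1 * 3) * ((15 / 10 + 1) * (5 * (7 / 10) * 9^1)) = -89775 / 88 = -1020.17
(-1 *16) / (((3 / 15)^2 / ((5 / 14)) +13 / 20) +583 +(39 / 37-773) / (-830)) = -24568000 / 897794651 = -0.03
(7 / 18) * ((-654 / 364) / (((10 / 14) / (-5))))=4.89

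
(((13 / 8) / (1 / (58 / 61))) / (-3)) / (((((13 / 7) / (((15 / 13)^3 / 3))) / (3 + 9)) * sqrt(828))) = -76125 * sqrt(23) / 6164782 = -0.06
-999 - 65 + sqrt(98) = -1064 + 7* sqrt(2) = -1054.10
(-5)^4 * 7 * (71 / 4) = 77656.25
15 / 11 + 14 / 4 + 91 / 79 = 10455 / 1738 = 6.02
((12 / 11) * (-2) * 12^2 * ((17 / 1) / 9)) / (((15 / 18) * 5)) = -39168 / 275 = -142.43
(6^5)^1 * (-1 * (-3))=23328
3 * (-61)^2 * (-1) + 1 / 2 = -22325 / 2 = -11162.50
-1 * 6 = -6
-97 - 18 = -115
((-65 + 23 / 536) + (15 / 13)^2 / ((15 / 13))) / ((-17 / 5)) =2222905 / 118456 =18.77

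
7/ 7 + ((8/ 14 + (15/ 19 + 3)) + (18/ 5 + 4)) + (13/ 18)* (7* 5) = 457717/ 11970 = 38.24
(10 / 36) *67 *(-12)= -670 / 3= -223.33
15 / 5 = 3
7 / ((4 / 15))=105 / 4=26.25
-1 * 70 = -70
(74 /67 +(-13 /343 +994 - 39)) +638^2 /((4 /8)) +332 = 18738157386 /22981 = 815376.07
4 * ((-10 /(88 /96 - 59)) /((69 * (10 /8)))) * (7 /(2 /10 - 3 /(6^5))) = 11612160 /41472197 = 0.28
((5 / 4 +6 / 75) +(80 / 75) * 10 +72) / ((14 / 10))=25199 / 420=60.00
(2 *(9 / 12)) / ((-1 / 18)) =-27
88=88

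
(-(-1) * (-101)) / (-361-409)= 101 / 770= 0.13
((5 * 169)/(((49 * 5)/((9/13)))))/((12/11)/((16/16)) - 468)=-429/83888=-0.01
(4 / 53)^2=16 / 2809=0.01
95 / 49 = 1.94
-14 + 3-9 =-20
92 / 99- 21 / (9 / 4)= -832 / 99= -8.40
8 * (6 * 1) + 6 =54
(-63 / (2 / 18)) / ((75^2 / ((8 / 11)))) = -504 / 6875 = -0.07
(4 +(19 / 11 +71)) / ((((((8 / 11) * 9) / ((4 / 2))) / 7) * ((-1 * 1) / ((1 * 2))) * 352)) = -1477 / 1584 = -0.93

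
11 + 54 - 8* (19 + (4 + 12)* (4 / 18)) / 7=39.22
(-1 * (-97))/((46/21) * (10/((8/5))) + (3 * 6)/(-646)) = 1315902/185347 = 7.10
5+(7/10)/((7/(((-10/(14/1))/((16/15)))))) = 1105/224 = 4.93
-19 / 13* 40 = -760 / 13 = -58.46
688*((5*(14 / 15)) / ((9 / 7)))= 67424 / 27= 2497.19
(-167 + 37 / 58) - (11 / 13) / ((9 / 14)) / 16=-4517965 / 27144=-166.44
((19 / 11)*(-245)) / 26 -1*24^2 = -169391 / 286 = -592.28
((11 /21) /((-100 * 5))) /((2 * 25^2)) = -0.00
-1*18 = -18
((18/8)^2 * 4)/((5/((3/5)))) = 243/100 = 2.43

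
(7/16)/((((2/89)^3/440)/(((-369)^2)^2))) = 5031948806480537865/16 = 314496800405033616.56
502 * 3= 1506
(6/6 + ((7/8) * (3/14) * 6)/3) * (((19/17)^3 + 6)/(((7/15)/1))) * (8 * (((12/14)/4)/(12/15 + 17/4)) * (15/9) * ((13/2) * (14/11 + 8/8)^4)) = 9885205078125/4623216521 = 2138.17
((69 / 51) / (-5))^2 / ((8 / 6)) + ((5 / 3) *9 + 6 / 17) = 15.41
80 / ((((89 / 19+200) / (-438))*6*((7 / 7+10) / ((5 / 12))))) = -1.08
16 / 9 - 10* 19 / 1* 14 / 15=-1580 / 9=-175.56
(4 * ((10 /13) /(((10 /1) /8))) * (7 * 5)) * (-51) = -57120 /13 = -4393.85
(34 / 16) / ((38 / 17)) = 289 / 304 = 0.95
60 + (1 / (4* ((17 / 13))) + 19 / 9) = 38129 / 612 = 62.30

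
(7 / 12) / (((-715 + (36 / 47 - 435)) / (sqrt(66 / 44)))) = -0.00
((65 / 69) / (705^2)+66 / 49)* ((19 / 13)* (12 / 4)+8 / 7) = 227703576521 / 30584035755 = 7.45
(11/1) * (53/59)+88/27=20933/1593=13.14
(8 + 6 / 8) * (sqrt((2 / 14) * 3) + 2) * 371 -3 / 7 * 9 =1855 * sqrt(21) / 4 + 90841 / 14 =8613.81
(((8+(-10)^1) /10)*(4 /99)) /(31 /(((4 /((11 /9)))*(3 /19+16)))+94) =-4912 /57495185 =-0.00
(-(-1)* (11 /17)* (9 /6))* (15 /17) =495 /578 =0.86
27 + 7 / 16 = 439 / 16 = 27.44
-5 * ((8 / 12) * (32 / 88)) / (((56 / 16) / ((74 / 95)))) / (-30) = 0.01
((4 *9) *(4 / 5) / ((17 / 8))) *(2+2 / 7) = 30.98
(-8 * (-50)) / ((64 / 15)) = 375 / 4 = 93.75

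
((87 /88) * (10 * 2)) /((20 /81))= 7047 /88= 80.08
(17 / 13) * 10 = 170 / 13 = 13.08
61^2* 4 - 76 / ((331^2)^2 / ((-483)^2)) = 178661754009400 / 12003612721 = 14884.00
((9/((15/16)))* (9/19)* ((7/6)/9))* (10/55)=112/1045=0.11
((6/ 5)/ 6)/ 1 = 1/ 5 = 0.20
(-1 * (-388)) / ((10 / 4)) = 776 / 5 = 155.20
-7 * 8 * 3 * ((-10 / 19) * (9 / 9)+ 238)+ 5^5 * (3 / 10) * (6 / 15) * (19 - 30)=-836391 / 19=-44020.58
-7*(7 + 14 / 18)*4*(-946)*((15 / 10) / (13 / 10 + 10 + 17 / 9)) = 27812400 / 1187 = 23430.83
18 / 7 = 2.57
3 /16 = 0.19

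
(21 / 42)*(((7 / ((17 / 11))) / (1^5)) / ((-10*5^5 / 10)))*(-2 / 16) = 77 / 850000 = 0.00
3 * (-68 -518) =-1758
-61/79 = -0.77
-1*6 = -6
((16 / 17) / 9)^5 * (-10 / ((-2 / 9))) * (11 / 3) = 57671680 / 27947045331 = 0.00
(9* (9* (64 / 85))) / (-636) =-432 / 4505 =-0.10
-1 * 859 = -859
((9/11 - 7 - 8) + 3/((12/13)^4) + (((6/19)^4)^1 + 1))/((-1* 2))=89571302677/19817132544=4.52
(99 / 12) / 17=33 / 68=0.49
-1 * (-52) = 52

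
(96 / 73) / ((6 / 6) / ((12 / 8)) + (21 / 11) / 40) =126720 / 68839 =1.84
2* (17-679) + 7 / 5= -6613 / 5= -1322.60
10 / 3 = 3.33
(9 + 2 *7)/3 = 23/3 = 7.67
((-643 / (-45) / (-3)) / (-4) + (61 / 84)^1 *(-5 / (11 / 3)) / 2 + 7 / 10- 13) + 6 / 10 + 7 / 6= -9.84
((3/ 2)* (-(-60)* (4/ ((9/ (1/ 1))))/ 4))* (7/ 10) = 7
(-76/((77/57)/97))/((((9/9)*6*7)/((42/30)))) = -70034/385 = -181.91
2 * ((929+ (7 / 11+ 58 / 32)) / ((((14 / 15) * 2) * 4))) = 2459025 / 9856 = 249.50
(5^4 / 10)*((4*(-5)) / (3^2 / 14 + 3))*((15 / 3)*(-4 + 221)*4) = -75950000 / 51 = -1489215.69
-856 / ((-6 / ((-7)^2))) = 20972 / 3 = 6990.67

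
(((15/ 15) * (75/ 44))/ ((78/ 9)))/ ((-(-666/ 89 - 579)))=6675/ 19904456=0.00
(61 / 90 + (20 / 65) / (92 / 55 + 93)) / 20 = 4148951 / 121843800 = 0.03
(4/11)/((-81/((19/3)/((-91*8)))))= 19/486486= 0.00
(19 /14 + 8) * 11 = 102.93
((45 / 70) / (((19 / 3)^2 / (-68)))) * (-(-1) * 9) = -24786 / 2527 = -9.81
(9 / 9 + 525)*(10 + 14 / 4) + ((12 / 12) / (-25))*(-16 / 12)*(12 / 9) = 1597741 / 225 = 7101.07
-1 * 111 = -111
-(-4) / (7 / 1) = 4 / 7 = 0.57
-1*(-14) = 14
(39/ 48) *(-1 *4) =-13/ 4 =-3.25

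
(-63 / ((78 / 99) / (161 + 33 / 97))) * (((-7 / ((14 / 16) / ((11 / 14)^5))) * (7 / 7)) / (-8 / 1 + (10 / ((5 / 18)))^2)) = 374286550275 / 15598509472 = 24.00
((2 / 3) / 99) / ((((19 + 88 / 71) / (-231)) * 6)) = -497 / 38799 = -0.01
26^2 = 676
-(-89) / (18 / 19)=93.94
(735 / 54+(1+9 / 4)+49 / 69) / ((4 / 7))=101843 / 3312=30.75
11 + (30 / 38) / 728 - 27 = -16.00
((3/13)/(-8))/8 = -3/832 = -0.00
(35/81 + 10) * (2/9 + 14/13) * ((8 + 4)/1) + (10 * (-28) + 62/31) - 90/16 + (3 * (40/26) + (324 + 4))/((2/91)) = 29185289/1944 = 15013.01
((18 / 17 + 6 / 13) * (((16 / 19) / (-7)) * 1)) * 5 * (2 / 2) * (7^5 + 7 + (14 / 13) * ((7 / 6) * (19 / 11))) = -15378.45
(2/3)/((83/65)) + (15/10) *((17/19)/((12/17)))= 91721/37848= 2.42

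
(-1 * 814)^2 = 662596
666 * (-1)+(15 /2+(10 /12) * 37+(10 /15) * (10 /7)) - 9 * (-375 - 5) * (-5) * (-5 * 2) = 1192613 /7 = 170373.29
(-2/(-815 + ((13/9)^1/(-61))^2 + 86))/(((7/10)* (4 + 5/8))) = 0.00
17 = 17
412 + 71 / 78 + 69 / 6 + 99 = 20413 / 39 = 523.41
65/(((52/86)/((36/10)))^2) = 149769/65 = 2304.14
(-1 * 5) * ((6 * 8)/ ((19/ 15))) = -3600/ 19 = -189.47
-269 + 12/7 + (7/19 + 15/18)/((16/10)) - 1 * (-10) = -1637717/6384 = -256.53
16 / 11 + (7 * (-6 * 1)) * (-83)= 38362 / 11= 3487.45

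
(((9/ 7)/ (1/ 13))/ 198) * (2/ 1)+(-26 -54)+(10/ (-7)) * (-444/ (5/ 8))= 71997/ 77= 935.03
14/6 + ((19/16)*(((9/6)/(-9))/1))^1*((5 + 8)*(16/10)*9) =-2083/60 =-34.72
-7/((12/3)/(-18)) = 31.50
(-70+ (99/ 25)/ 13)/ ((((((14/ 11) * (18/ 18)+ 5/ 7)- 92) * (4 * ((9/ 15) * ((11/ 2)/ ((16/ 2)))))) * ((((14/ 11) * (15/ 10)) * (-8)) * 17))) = -249161/ 137857590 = -0.00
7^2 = 49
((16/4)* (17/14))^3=39304/343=114.59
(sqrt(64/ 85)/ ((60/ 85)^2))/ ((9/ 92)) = 17.80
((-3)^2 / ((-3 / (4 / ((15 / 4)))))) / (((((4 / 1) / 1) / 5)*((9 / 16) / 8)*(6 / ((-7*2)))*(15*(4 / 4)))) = 3584 / 405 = 8.85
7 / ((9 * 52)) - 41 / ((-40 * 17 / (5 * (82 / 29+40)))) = 745597 / 57681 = 12.93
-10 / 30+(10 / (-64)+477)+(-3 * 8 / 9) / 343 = 5230093 / 10976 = 476.50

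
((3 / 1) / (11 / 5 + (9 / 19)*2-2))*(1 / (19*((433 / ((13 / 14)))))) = 195 / 660758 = 0.00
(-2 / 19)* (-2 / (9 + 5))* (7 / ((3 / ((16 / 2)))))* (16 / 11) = 0.41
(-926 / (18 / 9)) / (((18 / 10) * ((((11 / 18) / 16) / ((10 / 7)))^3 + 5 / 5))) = -257.22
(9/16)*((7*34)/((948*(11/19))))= 6783/27808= 0.24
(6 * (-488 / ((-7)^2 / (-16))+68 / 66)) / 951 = 518660 / 512589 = 1.01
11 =11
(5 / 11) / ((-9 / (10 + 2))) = -20 / 33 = -0.61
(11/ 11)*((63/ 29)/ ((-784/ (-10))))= 45/ 1624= 0.03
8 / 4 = 2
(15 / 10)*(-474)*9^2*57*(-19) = 62371053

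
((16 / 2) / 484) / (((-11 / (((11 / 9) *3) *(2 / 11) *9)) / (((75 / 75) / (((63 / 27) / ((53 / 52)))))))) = -477 / 121121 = -0.00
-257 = -257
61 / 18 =3.39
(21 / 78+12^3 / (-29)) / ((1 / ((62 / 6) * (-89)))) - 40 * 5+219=123439253 / 2262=54570.85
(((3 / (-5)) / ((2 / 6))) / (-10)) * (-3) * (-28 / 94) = 0.16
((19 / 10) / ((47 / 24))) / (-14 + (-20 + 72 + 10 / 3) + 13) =684 / 38305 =0.02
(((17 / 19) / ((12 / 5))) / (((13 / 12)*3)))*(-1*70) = -5950 / 741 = -8.03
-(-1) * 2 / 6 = 1 / 3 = 0.33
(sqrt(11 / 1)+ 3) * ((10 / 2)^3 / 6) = 131.60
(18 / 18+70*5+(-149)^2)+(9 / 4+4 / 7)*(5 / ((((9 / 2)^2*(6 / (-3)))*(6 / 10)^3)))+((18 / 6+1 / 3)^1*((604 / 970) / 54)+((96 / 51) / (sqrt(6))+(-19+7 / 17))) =16*sqrt(6) / 51+1137611795605 / 50489082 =22532.61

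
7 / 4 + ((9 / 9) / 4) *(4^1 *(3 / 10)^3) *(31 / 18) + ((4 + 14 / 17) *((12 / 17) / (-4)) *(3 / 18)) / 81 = 84026537 / 46818000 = 1.79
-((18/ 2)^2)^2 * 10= -65610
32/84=8/21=0.38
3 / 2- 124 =-245 / 2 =-122.50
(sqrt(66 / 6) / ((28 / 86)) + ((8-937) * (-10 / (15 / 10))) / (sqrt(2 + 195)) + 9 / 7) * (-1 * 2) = -905.46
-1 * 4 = -4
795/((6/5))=1325/2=662.50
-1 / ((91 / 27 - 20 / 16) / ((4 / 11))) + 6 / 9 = 0.50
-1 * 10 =-10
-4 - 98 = -102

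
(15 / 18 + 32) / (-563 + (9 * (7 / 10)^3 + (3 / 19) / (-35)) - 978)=-0.02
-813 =-813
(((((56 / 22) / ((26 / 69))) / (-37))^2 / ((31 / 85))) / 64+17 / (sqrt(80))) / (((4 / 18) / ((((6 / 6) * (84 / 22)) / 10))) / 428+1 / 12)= 23589017235 / 1398950198932+20223 * sqrt(5) / 2015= 22.46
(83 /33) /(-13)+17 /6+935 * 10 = 2674855 /286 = 9352.64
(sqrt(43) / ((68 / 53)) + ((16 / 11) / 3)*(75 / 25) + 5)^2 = 3763*sqrt(43) / 374 + 37924811 / 559504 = 133.76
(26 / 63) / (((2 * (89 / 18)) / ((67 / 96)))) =871 / 29904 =0.03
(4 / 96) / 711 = 1 / 17064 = 0.00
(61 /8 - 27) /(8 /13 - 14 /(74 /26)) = 14911 /3312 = 4.50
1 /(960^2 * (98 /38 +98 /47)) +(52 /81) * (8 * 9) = 177422336893 /3838464000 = 46.22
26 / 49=0.53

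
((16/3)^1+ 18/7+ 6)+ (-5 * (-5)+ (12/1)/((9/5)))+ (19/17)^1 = 5556/119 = 46.69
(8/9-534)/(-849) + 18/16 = 107153/61128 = 1.75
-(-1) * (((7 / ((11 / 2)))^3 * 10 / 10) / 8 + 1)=1674 / 1331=1.26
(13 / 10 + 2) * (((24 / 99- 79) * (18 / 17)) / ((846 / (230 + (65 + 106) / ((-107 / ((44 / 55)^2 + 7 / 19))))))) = -1587830461 / 21373250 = -74.29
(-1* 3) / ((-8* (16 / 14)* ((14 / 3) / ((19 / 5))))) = 0.27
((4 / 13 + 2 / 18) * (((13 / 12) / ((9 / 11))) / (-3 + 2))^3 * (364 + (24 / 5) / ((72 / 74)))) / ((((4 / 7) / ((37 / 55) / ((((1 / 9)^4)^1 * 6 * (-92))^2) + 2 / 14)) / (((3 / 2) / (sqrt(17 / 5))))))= -3439750653914692117 * sqrt(85) / 652526784921600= -48600.20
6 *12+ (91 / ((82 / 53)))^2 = 23745457 / 6724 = 3531.45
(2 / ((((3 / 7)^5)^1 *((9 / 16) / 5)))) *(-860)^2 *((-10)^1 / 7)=-2841247360000 / 2187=-1299152885.23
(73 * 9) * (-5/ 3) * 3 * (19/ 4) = -62415/ 4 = -15603.75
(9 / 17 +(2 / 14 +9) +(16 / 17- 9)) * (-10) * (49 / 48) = -280 / 17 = -16.47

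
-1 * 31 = -31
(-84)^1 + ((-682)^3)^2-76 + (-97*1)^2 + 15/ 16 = 1610001314422973983/ 16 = 100625082151435873.94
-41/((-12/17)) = 697/12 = 58.08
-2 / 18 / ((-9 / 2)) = 2 / 81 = 0.02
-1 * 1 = -1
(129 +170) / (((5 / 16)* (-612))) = -1196 / 765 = -1.56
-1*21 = -21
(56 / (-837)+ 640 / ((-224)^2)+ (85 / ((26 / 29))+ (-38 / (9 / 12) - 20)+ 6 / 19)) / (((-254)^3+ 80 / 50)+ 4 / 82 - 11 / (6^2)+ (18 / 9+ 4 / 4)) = -405414791855 / 272247170068059186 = -0.00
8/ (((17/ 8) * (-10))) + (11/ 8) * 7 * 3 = 19379/ 680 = 28.50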